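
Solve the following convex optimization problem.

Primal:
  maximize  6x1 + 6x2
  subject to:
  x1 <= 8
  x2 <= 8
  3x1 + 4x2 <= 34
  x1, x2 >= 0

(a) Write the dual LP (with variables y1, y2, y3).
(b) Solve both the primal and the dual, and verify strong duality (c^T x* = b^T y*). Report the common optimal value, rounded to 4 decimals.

The standard primal-dual pair for 'max c^T x s.t. A x <= b, x >= 0' is:
  Dual:  min b^T y  s.t.  A^T y >= c,  y >= 0.

So the dual LP is:
  minimize  8y1 + 8y2 + 34y3
  subject to:
    y1 + 3y3 >= 6
    y2 + 4y3 >= 6
    y1, y2, y3 >= 0

Solving the primal: x* = (8, 2.5).
  primal value c^T x* = 63.
Solving the dual: y* = (1.5, 0, 1.5).
  dual value b^T y* = 63.
Strong duality: c^T x* = b^T y*. Confirmed.

63


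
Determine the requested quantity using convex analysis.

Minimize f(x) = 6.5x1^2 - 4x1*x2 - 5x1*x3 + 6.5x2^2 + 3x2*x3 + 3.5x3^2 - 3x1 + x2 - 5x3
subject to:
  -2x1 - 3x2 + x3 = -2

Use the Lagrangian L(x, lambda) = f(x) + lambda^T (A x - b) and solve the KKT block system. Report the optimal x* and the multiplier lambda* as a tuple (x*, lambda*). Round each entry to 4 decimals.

Form the Lagrangian:
  L(x, lambda) = (1/2) x^T Q x + c^T x + lambda^T (A x - b)
Stationarity (grad_x L = 0): Q x + c + A^T lambda = 0.
Primal feasibility: A x = b.

This gives the KKT block system:
  [ Q   A^T ] [ x     ]   [-c ]
  [ A    0  ] [ lambda ] = [ b ]

Solving the linear system:
  x*      = (0.985, 0.3557, 1.0371)
  lambda* = (1.5984)
  f(x*)   = -2.2939

x* = (0.985, 0.3557, 1.0371), lambda* = (1.5984)


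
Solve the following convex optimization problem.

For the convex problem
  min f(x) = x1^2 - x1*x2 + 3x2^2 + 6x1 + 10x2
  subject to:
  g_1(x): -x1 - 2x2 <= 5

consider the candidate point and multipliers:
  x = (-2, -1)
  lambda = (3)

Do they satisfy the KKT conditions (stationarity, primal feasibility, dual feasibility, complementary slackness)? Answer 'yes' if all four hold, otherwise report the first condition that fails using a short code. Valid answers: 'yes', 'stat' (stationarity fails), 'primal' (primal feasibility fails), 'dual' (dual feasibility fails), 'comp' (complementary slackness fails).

Gradient of f: grad f(x) = Q x + c = (3, 6)
Constraint values g_i(x) = a_i^T x - b_i:
  g_1((-2, -1)) = -1
Stationarity residual: grad f(x) + sum_i lambda_i a_i = (0, 0)
  -> stationarity OK
Primal feasibility (all g_i <= 0): OK
Dual feasibility (all lambda_i >= 0): OK
Complementary slackness (lambda_i * g_i(x) = 0 for all i): FAILS

Verdict: the first failing condition is complementary_slackness -> comp.

comp


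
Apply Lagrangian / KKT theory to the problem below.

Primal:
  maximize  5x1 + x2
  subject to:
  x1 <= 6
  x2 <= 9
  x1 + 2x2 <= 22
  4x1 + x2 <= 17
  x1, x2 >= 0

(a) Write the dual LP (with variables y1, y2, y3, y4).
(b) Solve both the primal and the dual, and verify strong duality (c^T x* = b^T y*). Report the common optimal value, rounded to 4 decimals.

The standard primal-dual pair for 'max c^T x s.t. A x <= b, x >= 0' is:
  Dual:  min b^T y  s.t.  A^T y >= c,  y >= 0.

So the dual LP is:
  minimize  6y1 + 9y2 + 22y3 + 17y4
  subject to:
    y1 + y3 + 4y4 >= 5
    y2 + 2y3 + y4 >= 1
    y1, y2, y3, y4 >= 0

Solving the primal: x* = (4.25, 0).
  primal value c^T x* = 21.25.
Solving the dual: y* = (0, 0, 0, 1.25).
  dual value b^T y* = 21.25.
Strong duality: c^T x* = b^T y*. Confirmed.

21.25


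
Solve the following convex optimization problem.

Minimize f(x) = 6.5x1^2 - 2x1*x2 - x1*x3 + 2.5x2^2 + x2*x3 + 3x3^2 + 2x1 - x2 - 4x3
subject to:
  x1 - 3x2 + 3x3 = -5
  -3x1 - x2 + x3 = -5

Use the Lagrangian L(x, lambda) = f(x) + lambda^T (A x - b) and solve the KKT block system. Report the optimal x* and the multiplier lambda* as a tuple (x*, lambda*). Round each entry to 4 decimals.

Form the Lagrangian:
  L(x, lambda) = (1/2) x^T Q x + c^T x + lambda^T (A x - b)
Stationarity (grad_x L = 0): Q x + c + A^T lambda = 0.
Primal feasibility: A x = b.

This gives the KKT block system:
  [ Q   A^T ] [ x     ]   [-c ]
  [ A    0  ] [ lambda ] = [ b ]

Solving the linear system:
  x*      = (1, 1.6923, -0.3077)
  lambda* = (0.3538, 4.0923)
  f(x*)   = 11.8846

x* = (1, 1.6923, -0.3077), lambda* = (0.3538, 4.0923)


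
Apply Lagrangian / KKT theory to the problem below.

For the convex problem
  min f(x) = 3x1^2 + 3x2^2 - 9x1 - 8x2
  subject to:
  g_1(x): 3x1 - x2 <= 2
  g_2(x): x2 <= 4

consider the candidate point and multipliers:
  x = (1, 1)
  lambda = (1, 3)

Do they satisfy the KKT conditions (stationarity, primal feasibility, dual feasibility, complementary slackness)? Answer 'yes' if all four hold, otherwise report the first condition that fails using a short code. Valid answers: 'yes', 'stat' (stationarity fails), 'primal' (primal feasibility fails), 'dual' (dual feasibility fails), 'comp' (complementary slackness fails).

Gradient of f: grad f(x) = Q x + c = (-3, -2)
Constraint values g_i(x) = a_i^T x - b_i:
  g_1((1, 1)) = 0
  g_2((1, 1)) = -3
Stationarity residual: grad f(x) + sum_i lambda_i a_i = (0, 0)
  -> stationarity OK
Primal feasibility (all g_i <= 0): OK
Dual feasibility (all lambda_i >= 0): OK
Complementary slackness (lambda_i * g_i(x) = 0 for all i): FAILS

Verdict: the first failing condition is complementary_slackness -> comp.

comp


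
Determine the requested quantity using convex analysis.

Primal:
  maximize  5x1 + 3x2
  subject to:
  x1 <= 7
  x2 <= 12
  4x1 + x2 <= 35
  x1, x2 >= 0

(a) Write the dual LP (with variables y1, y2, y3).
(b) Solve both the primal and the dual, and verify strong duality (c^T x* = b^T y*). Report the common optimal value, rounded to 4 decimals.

The standard primal-dual pair for 'max c^T x s.t. A x <= b, x >= 0' is:
  Dual:  min b^T y  s.t.  A^T y >= c,  y >= 0.

So the dual LP is:
  minimize  7y1 + 12y2 + 35y3
  subject to:
    y1 + 4y3 >= 5
    y2 + y3 >= 3
    y1, y2, y3 >= 0

Solving the primal: x* = (5.75, 12).
  primal value c^T x* = 64.75.
Solving the dual: y* = (0, 1.75, 1.25).
  dual value b^T y* = 64.75.
Strong duality: c^T x* = b^T y*. Confirmed.

64.75


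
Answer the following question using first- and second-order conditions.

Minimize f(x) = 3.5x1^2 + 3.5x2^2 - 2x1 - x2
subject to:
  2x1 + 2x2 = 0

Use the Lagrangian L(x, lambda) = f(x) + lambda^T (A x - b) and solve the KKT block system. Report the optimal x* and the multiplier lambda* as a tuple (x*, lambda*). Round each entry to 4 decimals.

Form the Lagrangian:
  L(x, lambda) = (1/2) x^T Q x + c^T x + lambda^T (A x - b)
Stationarity (grad_x L = 0): Q x + c + A^T lambda = 0.
Primal feasibility: A x = b.

This gives the KKT block system:
  [ Q   A^T ] [ x     ]   [-c ]
  [ A    0  ] [ lambda ] = [ b ]

Solving the linear system:
  x*      = (0.0714, -0.0714)
  lambda* = (0.75)
  f(x*)   = -0.0357

x* = (0.0714, -0.0714), lambda* = (0.75)


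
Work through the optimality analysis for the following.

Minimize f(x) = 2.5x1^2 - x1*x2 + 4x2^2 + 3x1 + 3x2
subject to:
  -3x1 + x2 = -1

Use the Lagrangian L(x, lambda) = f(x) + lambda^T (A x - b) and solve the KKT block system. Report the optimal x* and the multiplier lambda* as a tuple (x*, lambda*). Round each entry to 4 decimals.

Form the Lagrangian:
  L(x, lambda) = (1/2) x^T Q x + c^T x + lambda^T (A x - b)
Stationarity (grad_x L = 0): Q x + c + A^T lambda = 0.
Primal feasibility: A x = b.

This gives the KKT block system:
  [ Q   A^T ] [ x     ]   [-c ]
  [ A    0  ] [ lambda ] = [ b ]

Solving the linear system:
  x*      = (0.1549, -0.5352)
  lambda* = (1.4366)
  f(x*)   = 0.1479

x* = (0.1549, -0.5352), lambda* = (1.4366)


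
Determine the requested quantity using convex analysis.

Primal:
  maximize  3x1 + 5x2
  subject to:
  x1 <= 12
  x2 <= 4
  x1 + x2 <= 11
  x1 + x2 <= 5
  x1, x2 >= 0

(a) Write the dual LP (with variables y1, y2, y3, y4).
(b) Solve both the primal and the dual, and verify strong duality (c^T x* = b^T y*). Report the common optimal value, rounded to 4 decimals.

The standard primal-dual pair for 'max c^T x s.t. A x <= b, x >= 0' is:
  Dual:  min b^T y  s.t.  A^T y >= c,  y >= 0.

So the dual LP is:
  minimize  12y1 + 4y2 + 11y3 + 5y4
  subject to:
    y1 + y3 + y4 >= 3
    y2 + y3 + y4 >= 5
    y1, y2, y3, y4 >= 0

Solving the primal: x* = (1, 4).
  primal value c^T x* = 23.
Solving the dual: y* = (0, 2, 0, 3).
  dual value b^T y* = 23.
Strong duality: c^T x* = b^T y*. Confirmed.

23


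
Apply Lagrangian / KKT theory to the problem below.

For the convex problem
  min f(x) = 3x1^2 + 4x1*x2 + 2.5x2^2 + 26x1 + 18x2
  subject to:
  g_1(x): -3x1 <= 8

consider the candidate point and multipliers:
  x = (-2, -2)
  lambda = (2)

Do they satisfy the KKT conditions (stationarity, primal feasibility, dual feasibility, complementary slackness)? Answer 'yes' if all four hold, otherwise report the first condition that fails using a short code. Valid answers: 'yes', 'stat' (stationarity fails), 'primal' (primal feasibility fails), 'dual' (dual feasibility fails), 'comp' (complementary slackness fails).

Gradient of f: grad f(x) = Q x + c = (6, 0)
Constraint values g_i(x) = a_i^T x - b_i:
  g_1((-2, -2)) = -2
Stationarity residual: grad f(x) + sum_i lambda_i a_i = (0, 0)
  -> stationarity OK
Primal feasibility (all g_i <= 0): OK
Dual feasibility (all lambda_i >= 0): OK
Complementary slackness (lambda_i * g_i(x) = 0 for all i): FAILS

Verdict: the first failing condition is complementary_slackness -> comp.

comp


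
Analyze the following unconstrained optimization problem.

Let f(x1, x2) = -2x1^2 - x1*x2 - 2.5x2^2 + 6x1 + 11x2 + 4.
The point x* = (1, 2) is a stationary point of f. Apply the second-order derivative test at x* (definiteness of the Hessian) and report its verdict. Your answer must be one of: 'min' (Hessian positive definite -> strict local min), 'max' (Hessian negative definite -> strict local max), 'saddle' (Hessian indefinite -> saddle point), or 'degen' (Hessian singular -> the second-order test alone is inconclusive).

Compute the Hessian H = grad^2 f:
  H = [[-4, -1], [-1, -5]]
Verify stationarity: grad f(x*) = H x* + g = (0, 0).
Eigenvalues of H: -5.618, -3.382.
Both eigenvalues < 0, so H is negative definite -> x* is a strict local max.

max


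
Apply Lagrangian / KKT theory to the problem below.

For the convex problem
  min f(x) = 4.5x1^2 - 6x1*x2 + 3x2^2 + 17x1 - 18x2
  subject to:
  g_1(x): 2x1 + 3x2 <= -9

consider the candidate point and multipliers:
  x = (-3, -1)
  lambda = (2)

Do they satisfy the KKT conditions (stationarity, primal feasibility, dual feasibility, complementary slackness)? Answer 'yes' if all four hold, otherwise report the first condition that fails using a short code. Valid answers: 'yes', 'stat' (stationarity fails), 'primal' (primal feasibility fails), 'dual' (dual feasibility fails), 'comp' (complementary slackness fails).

Gradient of f: grad f(x) = Q x + c = (-4, -6)
Constraint values g_i(x) = a_i^T x - b_i:
  g_1((-3, -1)) = 0
Stationarity residual: grad f(x) + sum_i lambda_i a_i = (0, 0)
  -> stationarity OK
Primal feasibility (all g_i <= 0): OK
Dual feasibility (all lambda_i >= 0): OK
Complementary slackness (lambda_i * g_i(x) = 0 for all i): OK

Verdict: yes, KKT holds.

yes


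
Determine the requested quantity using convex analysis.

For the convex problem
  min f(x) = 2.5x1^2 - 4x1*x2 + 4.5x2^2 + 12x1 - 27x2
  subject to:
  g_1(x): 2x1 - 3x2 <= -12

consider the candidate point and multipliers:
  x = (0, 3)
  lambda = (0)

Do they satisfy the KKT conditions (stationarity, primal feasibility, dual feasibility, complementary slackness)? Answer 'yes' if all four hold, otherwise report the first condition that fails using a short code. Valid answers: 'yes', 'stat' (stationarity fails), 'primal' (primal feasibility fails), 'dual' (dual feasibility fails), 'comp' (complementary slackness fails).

Gradient of f: grad f(x) = Q x + c = (0, 0)
Constraint values g_i(x) = a_i^T x - b_i:
  g_1((0, 3)) = 3
Stationarity residual: grad f(x) + sum_i lambda_i a_i = (0, 0)
  -> stationarity OK
Primal feasibility (all g_i <= 0): FAILS
Dual feasibility (all lambda_i >= 0): OK
Complementary slackness (lambda_i * g_i(x) = 0 for all i): OK

Verdict: the first failing condition is primal_feasibility -> primal.

primal


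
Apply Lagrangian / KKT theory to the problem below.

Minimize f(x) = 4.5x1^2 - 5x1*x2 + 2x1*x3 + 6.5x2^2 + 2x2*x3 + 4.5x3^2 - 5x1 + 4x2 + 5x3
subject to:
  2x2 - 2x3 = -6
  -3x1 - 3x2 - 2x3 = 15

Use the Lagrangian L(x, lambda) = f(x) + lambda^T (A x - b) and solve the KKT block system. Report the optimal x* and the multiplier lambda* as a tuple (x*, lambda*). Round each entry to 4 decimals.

Form the Lagrangian:
  L(x, lambda) = (1/2) x^T Q x + c^T x + lambda^T (A x - b)
Stationarity (grad_x L = 0): Q x + c + A^T lambda = 0.
Primal feasibility: A x = b.

This gives the KKT block system:
  [ Q   A^T ] [ x     ]   [-c ]
  [ A    0  ] [ lambda ] = [ b ]

Solving the linear system:
  x*      = (-2.4554, -2.7268, 0.2732)
  lambda* = (2.8534, -4.306)
  f(x*)   = 42.2231

x* = (-2.4554, -2.7268, 0.2732), lambda* = (2.8534, -4.306)


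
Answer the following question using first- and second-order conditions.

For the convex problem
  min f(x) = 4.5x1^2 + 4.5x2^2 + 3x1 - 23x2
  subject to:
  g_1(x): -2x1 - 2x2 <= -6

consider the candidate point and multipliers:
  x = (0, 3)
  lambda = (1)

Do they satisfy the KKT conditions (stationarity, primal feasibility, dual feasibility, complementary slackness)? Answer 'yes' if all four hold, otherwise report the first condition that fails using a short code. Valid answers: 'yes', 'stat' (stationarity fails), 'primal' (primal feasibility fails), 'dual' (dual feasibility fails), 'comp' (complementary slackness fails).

Gradient of f: grad f(x) = Q x + c = (3, 4)
Constraint values g_i(x) = a_i^T x - b_i:
  g_1((0, 3)) = 0
Stationarity residual: grad f(x) + sum_i lambda_i a_i = (1, 2)
  -> stationarity FAILS
Primal feasibility (all g_i <= 0): OK
Dual feasibility (all lambda_i >= 0): OK
Complementary slackness (lambda_i * g_i(x) = 0 for all i): OK

Verdict: the first failing condition is stationarity -> stat.

stat


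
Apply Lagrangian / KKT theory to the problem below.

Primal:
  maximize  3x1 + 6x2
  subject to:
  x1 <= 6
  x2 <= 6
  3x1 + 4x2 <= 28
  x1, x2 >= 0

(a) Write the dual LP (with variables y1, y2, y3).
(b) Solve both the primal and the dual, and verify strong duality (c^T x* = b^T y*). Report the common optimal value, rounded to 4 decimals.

The standard primal-dual pair for 'max c^T x s.t. A x <= b, x >= 0' is:
  Dual:  min b^T y  s.t.  A^T y >= c,  y >= 0.

So the dual LP is:
  minimize  6y1 + 6y2 + 28y3
  subject to:
    y1 + 3y3 >= 3
    y2 + 4y3 >= 6
    y1, y2, y3 >= 0

Solving the primal: x* = (1.3333, 6).
  primal value c^T x* = 40.
Solving the dual: y* = (0, 2, 1).
  dual value b^T y* = 40.
Strong duality: c^T x* = b^T y*. Confirmed.

40


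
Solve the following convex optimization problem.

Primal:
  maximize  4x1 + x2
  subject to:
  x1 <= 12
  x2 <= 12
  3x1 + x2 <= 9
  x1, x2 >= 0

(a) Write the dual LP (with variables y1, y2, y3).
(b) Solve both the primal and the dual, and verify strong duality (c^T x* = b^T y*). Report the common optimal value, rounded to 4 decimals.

The standard primal-dual pair for 'max c^T x s.t. A x <= b, x >= 0' is:
  Dual:  min b^T y  s.t.  A^T y >= c,  y >= 0.

So the dual LP is:
  minimize  12y1 + 12y2 + 9y3
  subject to:
    y1 + 3y3 >= 4
    y2 + y3 >= 1
    y1, y2, y3 >= 0

Solving the primal: x* = (3, 0).
  primal value c^T x* = 12.
Solving the dual: y* = (0, 0, 1.3333).
  dual value b^T y* = 12.
Strong duality: c^T x* = b^T y*. Confirmed.

12


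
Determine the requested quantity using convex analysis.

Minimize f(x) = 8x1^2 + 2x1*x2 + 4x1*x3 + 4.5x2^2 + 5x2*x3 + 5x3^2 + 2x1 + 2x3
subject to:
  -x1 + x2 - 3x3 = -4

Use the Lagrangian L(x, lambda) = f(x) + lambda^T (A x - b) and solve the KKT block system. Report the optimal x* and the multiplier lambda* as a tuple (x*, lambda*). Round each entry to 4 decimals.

Form the Lagrangian:
  L(x, lambda) = (1/2) x^T Q x + c^T x + lambda^T (A x - b)
Stationarity (grad_x L = 0): Q x + c + A^T lambda = 0.
Primal feasibility: A x = b.

This gives the KKT block system:
  [ Q   A^T ] [ x     ]   [-c ]
  [ A    0  ] [ lambda ] = [ b ]

Solving the linear system:
  x*      = (-0.1203, -0.8711, 1.0831)
  lambda* = (2.6648)
  f(x*)   = 6.2923

x* = (-0.1203, -0.8711, 1.0831), lambda* = (2.6648)


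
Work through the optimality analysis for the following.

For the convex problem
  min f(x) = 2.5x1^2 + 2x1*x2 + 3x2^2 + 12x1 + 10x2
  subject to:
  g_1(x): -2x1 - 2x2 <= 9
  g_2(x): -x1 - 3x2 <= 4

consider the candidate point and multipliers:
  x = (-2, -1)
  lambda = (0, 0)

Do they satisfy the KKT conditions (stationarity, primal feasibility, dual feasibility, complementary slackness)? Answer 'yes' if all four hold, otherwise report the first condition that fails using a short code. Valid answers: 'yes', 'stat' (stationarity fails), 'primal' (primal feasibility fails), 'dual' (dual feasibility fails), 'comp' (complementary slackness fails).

Gradient of f: grad f(x) = Q x + c = (0, 0)
Constraint values g_i(x) = a_i^T x - b_i:
  g_1((-2, -1)) = -3
  g_2((-2, -1)) = 1
Stationarity residual: grad f(x) + sum_i lambda_i a_i = (0, 0)
  -> stationarity OK
Primal feasibility (all g_i <= 0): FAILS
Dual feasibility (all lambda_i >= 0): OK
Complementary slackness (lambda_i * g_i(x) = 0 for all i): OK

Verdict: the first failing condition is primal_feasibility -> primal.

primal


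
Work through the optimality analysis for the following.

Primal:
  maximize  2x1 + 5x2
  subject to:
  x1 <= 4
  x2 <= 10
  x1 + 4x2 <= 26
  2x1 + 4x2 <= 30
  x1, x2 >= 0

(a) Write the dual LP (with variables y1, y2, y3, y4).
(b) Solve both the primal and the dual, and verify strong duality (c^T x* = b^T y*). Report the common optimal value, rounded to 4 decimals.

The standard primal-dual pair for 'max c^T x s.t. A x <= b, x >= 0' is:
  Dual:  min b^T y  s.t.  A^T y >= c,  y >= 0.

So the dual LP is:
  minimize  4y1 + 10y2 + 26y3 + 30y4
  subject to:
    y1 + y3 + 2y4 >= 2
    y2 + 4y3 + 4y4 >= 5
    y1, y2, y3, y4 >= 0

Solving the primal: x* = (4, 5.5).
  primal value c^T x* = 35.5.
Solving the dual: y* = (0, 0, 0.5, 0.75).
  dual value b^T y* = 35.5.
Strong duality: c^T x* = b^T y*. Confirmed.

35.5


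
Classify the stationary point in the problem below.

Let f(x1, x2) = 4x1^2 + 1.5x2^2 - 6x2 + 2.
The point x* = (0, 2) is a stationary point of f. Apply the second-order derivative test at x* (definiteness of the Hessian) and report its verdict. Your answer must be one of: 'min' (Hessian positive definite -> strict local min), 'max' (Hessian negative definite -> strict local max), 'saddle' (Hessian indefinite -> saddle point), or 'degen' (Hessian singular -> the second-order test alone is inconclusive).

Compute the Hessian H = grad^2 f:
  H = [[8, 0], [0, 3]]
Verify stationarity: grad f(x*) = H x* + g = (0, 0).
Eigenvalues of H: 3, 8.
Both eigenvalues > 0, so H is positive definite -> x* is a strict local min.

min


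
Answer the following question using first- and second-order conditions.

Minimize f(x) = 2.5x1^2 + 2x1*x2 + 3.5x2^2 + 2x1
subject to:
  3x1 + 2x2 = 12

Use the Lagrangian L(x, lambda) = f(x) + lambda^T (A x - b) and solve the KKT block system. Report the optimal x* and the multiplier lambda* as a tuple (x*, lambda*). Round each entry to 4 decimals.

Form the Lagrangian:
  L(x, lambda) = (1/2) x^T Q x + c^T x + lambda^T (A x - b)
Stationarity (grad_x L = 0): Q x + c + A^T lambda = 0.
Primal feasibility: A x = b.

This gives the KKT block system:
  [ Q   A^T ] [ x     ]   [-c ]
  [ A    0  ] [ lambda ] = [ b ]

Solving the linear system:
  x*      = (3.322, 1.0169)
  lambda* = (-6.8814)
  f(x*)   = 44.6102

x* = (3.322, 1.0169), lambda* = (-6.8814)


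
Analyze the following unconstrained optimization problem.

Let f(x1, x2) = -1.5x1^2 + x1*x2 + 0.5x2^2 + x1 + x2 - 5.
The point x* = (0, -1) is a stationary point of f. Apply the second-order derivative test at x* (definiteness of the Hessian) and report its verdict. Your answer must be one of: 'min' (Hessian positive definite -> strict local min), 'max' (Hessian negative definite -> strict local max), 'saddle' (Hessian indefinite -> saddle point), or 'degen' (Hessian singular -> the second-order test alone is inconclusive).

Compute the Hessian H = grad^2 f:
  H = [[-3, 1], [1, 1]]
Verify stationarity: grad f(x*) = H x* + g = (0, 0).
Eigenvalues of H: -3.2361, 1.2361.
Eigenvalues have mixed signs, so H is indefinite -> x* is a saddle point.

saddle


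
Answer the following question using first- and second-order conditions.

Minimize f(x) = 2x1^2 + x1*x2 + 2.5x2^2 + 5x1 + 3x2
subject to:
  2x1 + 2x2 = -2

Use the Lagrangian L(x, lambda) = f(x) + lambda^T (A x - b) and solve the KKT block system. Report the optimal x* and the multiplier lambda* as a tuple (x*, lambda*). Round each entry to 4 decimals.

Form the Lagrangian:
  L(x, lambda) = (1/2) x^T Q x + c^T x + lambda^T (A x - b)
Stationarity (grad_x L = 0): Q x + c + A^T lambda = 0.
Primal feasibility: A x = b.

This gives the KKT block system:
  [ Q   A^T ] [ x     ]   [-c ]
  [ A    0  ] [ lambda ] = [ b ]

Solving the linear system:
  x*      = (-0.8571, -0.1429)
  lambda* = (-0.7143)
  f(x*)   = -3.0714

x* = (-0.8571, -0.1429), lambda* = (-0.7143)


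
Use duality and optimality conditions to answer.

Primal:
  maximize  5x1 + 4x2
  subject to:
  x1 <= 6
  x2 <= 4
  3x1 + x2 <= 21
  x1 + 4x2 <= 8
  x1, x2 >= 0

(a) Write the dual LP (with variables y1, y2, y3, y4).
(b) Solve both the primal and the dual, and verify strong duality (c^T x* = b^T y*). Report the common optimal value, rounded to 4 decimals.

The standard primal-dual pair for 'max c^T x s.t. A x <= b, x >= 0' is:
  Dual:  min b^T y  s.t.  A^T y >= c,  y >= 0.

So the dual LP is:
  minimize  6y1 + 4y2 + 21y3 + 8y4
  subject to:
    y1 + 3y3 + y4 >= 5
    y2 + y3 + 4y4 >= 4
    y1, y2, y3, y4 >= 0

Solving the primal: x* = (6, 0.5).
  primal value c^T x* = 32.
Solving the dual: y* = (4, 0, 0, 1).
  dual value b^T y* = 32.
Strong duality: c^T x* = b^T y*. Confirmed.

32


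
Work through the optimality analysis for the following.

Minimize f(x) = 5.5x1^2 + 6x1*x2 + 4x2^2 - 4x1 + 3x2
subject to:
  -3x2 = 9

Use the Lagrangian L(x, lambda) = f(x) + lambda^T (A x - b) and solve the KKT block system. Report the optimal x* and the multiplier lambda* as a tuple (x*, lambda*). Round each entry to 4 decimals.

Form the Lagrangian:
  L(x, lambda) = (1/2) x^T Q x + c^T x + lambda^T (A x - b)
Stationarity (grad_x L = 0): Q x + c + A^T lambda = 0.
Primal feasibility: A x = b.

This gives the KKT block system:
  [ Q   A^T ] [ x     ]   [-c ]
  [ A    0  ] [ lambda ] = [ b ]

Solving the linear system:
  x*      = (2, -3)
  lambda* = (-3)
  f(x*)   = 5

x* = (2, -3), lambda* = (-3)


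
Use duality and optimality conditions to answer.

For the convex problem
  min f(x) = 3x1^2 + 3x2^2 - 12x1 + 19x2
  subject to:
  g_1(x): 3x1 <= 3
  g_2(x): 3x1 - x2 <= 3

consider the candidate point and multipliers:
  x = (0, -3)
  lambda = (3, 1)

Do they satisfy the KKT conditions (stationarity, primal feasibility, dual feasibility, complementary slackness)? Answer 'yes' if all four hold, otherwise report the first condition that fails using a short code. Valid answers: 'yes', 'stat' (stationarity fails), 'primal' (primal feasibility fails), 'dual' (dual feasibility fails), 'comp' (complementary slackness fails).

Gradient of f: grad f(x) = Q x + c = (-12, 1)
Constraint values g_i(x) = a_i^T x - b_i:
  g_1((0, -3)) = -3
  g_2((0, -3)) = 0
Stationarity residual: grad f(x) + sum_i lambda_i a_i = (0, 0)
  -> stationarity OK
Primal feasibility (all g_i <= 0): OK
Dual feasibility (all lambda_i >= 0): OK
Complementary slackness (lambda_i * g_i(x) = 0 for all i): FAILS

Verdict: the first failing condition is complementary_slackness -> comp.

comp


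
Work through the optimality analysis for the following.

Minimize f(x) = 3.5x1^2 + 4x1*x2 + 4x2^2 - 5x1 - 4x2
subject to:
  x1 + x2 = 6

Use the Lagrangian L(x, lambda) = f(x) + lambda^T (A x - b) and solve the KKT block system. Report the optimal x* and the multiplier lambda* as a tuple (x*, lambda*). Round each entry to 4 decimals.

Form the Lagrangian:
  L(x, lambda) = (1/2) x^T Q x + c^T x + lambda^T (A x - b)
Stationarity (grad_x L = 0): Q x + c + A^T lambda = 0.
Primal feasibility: A x = b.

This gives the KKT block system:
  [ Q   A^T ] [ x     ]   [-c ]
  [ A    0  ] [ lambda ] = [ b ]

Solving the linear system:
  x*      = (3.5714, 2.4286)
  lambda* = (-29.7143)
  f(x*)   = 75.3571

x* = (3.5714, 2.4286), lambda* = (-29.7143)


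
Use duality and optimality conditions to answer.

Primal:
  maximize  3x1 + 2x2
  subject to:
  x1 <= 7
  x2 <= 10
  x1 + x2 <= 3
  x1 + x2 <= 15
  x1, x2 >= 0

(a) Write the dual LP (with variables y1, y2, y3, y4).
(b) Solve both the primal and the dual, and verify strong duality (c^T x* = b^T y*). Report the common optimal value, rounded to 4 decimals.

The standard primal-dual pair for 'max c^T x s.t. A x <= b, x >= 0' is:
  Dual:  min b^T y  s.t.  A^T y >= c,  y >= 0.

So the dual LP is:
  minimize  7y1 + 10y2 + 3y3 + 15y4
  subject to:
    y1 + y3 + y4 >= 3
    y2 + y3 + y4 >= 2
    y1, y2, y3, y4 >= 0

Solving the primal: x* = (3, 0).
  primal value c^T x* = 9.
Solving the dual: y* = (0, 0, 3, 0).
  dual value b^T y* = 9.
Strong duality: c^T x* = b^T y*. Confirmed.

9


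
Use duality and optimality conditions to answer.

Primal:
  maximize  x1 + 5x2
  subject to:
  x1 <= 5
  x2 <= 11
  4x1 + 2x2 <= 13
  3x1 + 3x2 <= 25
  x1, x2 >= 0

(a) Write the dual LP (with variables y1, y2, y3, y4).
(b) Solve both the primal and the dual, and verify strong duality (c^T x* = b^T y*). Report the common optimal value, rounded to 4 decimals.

The standard primal-dual pair for 'max c^T x s.t. A x <= b, x >= 0' is:
  Dual:  min b^T y  s.t.  A^T y >= c,  y >= 0.

So the dual LP is:
  minimize  5y1 + 11y2 + 13y3 + 25y4
  subject to:
    y1 + 4y3 + 3y4 >= 1
    y2 + 2y3 + 3y4 >= 5
    y1, y2, y3, y4 >= 0

Solving the primal: x* = (0, 6.5).
  primal value c^T x* = 32.5.
Solving the dual: y* = (0, 0, 2.5, 0).
  dual value b^T y* = 32.5.
Strong duality: c^T x* = b^T y*. Confirmed.

32.5


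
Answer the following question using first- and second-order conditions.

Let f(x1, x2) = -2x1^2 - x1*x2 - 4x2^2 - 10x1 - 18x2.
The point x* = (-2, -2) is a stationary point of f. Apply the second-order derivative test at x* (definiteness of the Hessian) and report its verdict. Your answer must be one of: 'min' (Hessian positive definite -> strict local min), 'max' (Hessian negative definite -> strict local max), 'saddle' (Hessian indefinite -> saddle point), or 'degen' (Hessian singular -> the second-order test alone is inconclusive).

Compute the Hessian H = grad^2 f:
  H = [[-4, -1], [-1, -8]]
Verify stationarity: grad f(x*) = H x* + g = (0, 0).
Eigenvalues of H: -8.2361, -3.7639.
Both eigenvalues < 0, so H is negative definite -> x* is a strict local max.

max


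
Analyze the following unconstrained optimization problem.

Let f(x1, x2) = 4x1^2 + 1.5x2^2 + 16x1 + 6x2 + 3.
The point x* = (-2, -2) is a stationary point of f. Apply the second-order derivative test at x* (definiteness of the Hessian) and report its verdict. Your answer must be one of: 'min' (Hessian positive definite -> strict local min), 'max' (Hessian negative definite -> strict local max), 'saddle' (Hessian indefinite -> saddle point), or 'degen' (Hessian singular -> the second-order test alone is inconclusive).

Compute the Hessian H = grad^2 f:
  H = [[8, 0], [0, 3]]
Verify stationarity: grad f(x*) = H x* + g = (0, 0).
Eigenvalues of H: 3, 8.
Both eigenvalues > 0, so H is positive definite -> x* is a strict local min.

min


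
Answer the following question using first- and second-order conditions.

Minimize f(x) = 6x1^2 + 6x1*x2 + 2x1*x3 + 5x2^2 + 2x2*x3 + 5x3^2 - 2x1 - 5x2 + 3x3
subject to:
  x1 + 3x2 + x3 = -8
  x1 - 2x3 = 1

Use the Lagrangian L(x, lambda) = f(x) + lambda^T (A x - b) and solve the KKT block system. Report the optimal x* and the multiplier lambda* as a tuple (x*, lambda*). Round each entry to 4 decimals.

Form the Lagrangian:
  L(x, lambda) = (1/2) x^T Q x + c^T x + lambda^T (A x - b)
Stationarity (grad_x L = 0): Q x + c + A^T lambda = 0.
Primal feasibility: A x = b.

This gives the KKT block system:
  [ Q   A^T ] [ x     ]   [-c ]
  [ A    0  ] [ lambda ] = [ b ]

Solving the linear system:
  x*      = (0.5, -2.75, -0.25)
  lambda* = (10, 3)
  f(x*)   = 44.5

x* = (0.5, -2.75, -0.25), lambda* = (10, 3)


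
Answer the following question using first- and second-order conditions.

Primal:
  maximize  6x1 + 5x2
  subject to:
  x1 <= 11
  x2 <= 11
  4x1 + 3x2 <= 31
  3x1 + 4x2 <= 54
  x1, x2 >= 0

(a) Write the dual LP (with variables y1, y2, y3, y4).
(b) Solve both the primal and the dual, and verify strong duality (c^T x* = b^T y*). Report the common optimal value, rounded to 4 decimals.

The standard primal-dual pair for 'max c^T x s.t. A x <= b, x >= 0' is:
  Dual:  min b^T y  s.t.  A^T y >= c,  y >= 0.

So the dual LP is:
  minimize  11y1 + 11y2 + 31y3 + 54y4
  subject to:
    y1 + 4y3 + 3y4 >= 6
    y2 + 3y3 + 4y4 >= 5
    y1, y2, y3, y4 >= 0

Solving the primal: x* = (0, 10.3333).
  primal value c^T x* = 51.6667.
Solving the dual: y* = (0, 0, 1.6667, 0).
  dual value b^T y* = 51.6667.
Strong duality: c^T x* = b^T y*. Confirmed.

51.6667


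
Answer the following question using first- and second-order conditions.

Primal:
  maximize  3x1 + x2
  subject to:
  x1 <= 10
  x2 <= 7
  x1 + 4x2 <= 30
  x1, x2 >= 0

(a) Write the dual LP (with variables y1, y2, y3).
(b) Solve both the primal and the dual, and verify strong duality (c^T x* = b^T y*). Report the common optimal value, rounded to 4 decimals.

The standard primal-dual pair for 'max c^T x s.t. A x <= b, x >= 0' is:
  Dual:  min b^T y  s.t.  A^T y >= c,  y >= 0.

So the dual LP is:
  minimize  10y1 + 7y2 + 30y3
  subject to:
    y1 + y3 >= 3
    y2 + 4y3 >= 1
    y1, y2, y3 >= 0

Solving the primal: x* = (10, 5).
  primal value c^T x* = 35.
Solving the dual: y* = (2.75, 0, 0.25).
  dual value b^T y* = 35.
Strong duality: c^T x* = b^T y*. Confirmed.

35


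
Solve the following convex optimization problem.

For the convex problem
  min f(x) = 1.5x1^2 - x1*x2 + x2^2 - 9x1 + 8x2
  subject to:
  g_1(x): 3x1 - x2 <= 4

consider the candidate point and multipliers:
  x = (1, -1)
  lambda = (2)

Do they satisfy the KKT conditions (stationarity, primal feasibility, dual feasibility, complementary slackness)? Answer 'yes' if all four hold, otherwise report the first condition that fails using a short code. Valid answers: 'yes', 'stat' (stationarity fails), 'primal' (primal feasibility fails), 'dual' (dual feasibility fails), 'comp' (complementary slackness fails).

Gradient of f: grad f(x) = Q x + c = (-5, 5)
Constraint values g_i(x) = a_i^T x - b_i:
  g_1((1, -1)) = 0
Stationarity residual: grad f(x) + sum_i lambda_i a_i = (1, 3)
  -> stationarity FAILS
Primal feasibility (all g_i <= 0): OK
Dual feasibility (all lambda_i >= 0): OK
Complementary slackness (lambda_i * g_i(x) = 0 for all i): OK

Verdict: the first failing condition is stationarity -> stat.

stat


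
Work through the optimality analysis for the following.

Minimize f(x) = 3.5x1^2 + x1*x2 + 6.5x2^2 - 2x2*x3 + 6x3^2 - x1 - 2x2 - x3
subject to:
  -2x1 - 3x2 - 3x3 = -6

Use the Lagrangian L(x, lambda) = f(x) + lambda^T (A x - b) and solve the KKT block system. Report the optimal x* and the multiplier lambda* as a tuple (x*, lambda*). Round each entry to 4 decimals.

Form the Lagrangian:
  L(x, lambda) = (1/2) x^T Q x + c^T x + lambda^T (A x - b)
Stationarity (grad_x L = 0): Q x + c + A^T lambda = 0.
Primal feasibility: A x = b.

This gives the KKT block system:
  [ Q   A^T ] [ x     ]   [-c ]
  [ A    0  ] [ lambda ] = [ b ]

Solving the linear system:
  x*      = (0.6935, 0.7529, 0.7848)
  lambda* = (2.3038)
  f(x*)   = 5.4194

x* = (0.6935, 0.7529, 0.7848), lambda* = (2.3038)


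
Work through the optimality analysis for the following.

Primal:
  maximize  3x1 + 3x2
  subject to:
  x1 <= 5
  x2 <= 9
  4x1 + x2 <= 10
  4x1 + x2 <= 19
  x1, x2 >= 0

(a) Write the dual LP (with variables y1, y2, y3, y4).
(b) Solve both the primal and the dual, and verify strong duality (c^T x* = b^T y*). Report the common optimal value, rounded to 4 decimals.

The standard primal-dual pair for 'max c^T x s.t. A x <= b, x >= 0' is:
  Dual:  min b^T y  s.t.  A^T y >= c,  y >= 0.

So the dual LP is:
  minimize  5y1 + 9y2 + 10y3 + 19y4
  subject to:
    y1 + 4y3 + 4y4 >= 3
    y2 + y3 + y4 >= 3
    y1, y2, y3, y4 >= 0

Solving the primal: x* = (0.25, 9).
  primal value c^T x* = 27.75.
Solving the dual: y* = (0, 2.25, 0.75, 0).
  dual value b^T y* = 27.75.
Strong duality: c^T x* = b^T y*. Confirmed.

27.75


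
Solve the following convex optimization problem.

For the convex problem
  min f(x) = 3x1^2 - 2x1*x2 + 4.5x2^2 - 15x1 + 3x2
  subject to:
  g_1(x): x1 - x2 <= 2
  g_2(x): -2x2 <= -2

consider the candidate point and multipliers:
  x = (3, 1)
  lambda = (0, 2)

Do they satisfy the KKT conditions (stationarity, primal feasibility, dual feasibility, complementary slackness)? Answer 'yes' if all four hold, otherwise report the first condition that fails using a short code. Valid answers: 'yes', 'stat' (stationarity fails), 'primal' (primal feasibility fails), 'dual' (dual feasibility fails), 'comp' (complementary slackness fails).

Gradient of f: grad f(x) = Q x + c = (1, 6)
Constraint values g_i(x) = a_i^T x - b_i:
  g_1((3, 1)) = 0
  g_2((3, 1)) = 0
Stationarity residual: grad f(x) + sum_i lambda_i a_i = (1, 2)
  -> stationarity FAILS
Primal feasibility (all g_i <= 0): OK
Dual feasibility (all lambda_i >= 0): OK
Complementary slackness (lambda_i * g_i(x) = 0 for all i): OK

Verdict: the first failing condition is stationarity -> stat.

stat


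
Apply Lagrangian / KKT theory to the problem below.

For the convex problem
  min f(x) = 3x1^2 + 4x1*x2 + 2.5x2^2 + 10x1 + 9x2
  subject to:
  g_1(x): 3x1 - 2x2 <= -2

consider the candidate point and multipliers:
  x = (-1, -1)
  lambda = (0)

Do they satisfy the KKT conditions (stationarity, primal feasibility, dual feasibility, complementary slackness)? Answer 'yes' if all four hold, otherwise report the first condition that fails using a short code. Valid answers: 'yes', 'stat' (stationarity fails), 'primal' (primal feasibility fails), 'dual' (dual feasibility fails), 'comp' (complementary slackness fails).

Gradient of f: grad f(x) = Q x + c = (0, 0)
Constraint values g_i(x) = a_i^T x - b_i:
  g_1((-1, -1)) = 1
Stationarity residual: grad f(x) + sum_i lambda_i a_i = (0, 0)
  -> stationarity OK
Primal feasibility (all g_i <= 0): FAILS
Dual feasibility (all lambda_i >= 0): OK
Complementary slackness (lambda_i * g_i(x) = 0 for all i): OK

Verdict: the first failing condition is primal_feasibility -> primal.

primal


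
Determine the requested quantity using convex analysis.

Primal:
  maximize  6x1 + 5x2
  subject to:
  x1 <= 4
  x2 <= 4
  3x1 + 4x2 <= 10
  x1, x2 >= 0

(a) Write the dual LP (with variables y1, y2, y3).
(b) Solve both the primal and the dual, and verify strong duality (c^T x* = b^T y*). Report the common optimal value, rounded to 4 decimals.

The standard primal-dual pair for 'max c^T x s.t. A x <= b, x >= 0' is:
  Dual:  min b^T y  s.t.  A^T y >= c,  y >= 0.

So the dual LP is:
  minimize  4y1 + 4y2 + 10y3
  subject to:
    y1 + 3y3 >= 6
    y2 + 4y3 >= 5
    y1, y2, y3 >= 0

Solving the primal: x* = (3.3333, 0).
  primal value c^T x* = 20.
Solving the dual: y* = (0, 0, 2).
  dual value b^T y* = 20.
Strong duality: c^T x* = b^T y*. Confirmed.

20


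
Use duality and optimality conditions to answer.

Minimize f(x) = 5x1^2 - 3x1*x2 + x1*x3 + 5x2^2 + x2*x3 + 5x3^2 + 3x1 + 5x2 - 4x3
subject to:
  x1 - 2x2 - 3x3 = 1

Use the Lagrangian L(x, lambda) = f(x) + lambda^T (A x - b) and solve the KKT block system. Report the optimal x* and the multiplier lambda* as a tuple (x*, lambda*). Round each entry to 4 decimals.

Form the Lagrangian:
  L(x, lambda) = (1/2) x^T Q x + c^T x + lambda^T (A x - b)
Stationarity (grad_x L = 0): Q x + c + A^T lambda = 0.
Primal feasibility: A x = b.

This gives the KKT block system:
  [ Q   A^T ] [ x     ]   [-c ]
  [ A    0  ] [ lambda ] = [ b ]

Solving the linear system:
  x*      = (-0.4532, -0.9209, 0.1295)
  lambda* = (-1.3597)
  f(x*)   = -2.5612

x* = (-0.4532, -0.9209, 0.1295), lambda* = (-1.3597)


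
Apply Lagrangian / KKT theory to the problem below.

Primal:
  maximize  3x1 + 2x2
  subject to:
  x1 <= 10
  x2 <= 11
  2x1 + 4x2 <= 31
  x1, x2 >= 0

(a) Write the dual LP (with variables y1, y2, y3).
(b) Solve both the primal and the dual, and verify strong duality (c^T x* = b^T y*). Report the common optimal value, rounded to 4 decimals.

The standard primal-dual pair for 'max c^T x s.t. A x <= b, x >= 0' is:
  Dual:  min b^T y  s.t.  A^T y >= c,  y >= 0.

So the dual LP is:
  minimize  10y1 + 11y2 + 31y3
  subject to:
    y1 + 2y3 >= 3
    y2 + 4y3 >= 2
    y1, y2, y3 >= 0

Solving the primal: x* = (10, 2.75).
  primal value c^T x* = 35.5.
Solving the dual: y* = (2, 0, 0.5).
  dual value b^T y* = 35.5.
Strong duality: c^T x* = b^T y*. Confirmed.

35.5


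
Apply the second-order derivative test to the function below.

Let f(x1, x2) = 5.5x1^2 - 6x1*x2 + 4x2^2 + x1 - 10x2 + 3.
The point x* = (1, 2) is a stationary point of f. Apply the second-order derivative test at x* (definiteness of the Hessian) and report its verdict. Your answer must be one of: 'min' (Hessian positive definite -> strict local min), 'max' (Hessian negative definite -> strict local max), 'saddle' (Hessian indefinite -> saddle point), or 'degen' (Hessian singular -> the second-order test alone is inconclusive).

Compute the Hessian H = grad^2 f:
  H = [[11, -6], [-6, 8]]
Verify stationarity: grad f(x*) = H x* + g = (0, 0).
Eigenvalues of H: 3.3153, 15.6847.
Both eigenvalues > 0, so H is positive definite -> x* is a strict local min.

min


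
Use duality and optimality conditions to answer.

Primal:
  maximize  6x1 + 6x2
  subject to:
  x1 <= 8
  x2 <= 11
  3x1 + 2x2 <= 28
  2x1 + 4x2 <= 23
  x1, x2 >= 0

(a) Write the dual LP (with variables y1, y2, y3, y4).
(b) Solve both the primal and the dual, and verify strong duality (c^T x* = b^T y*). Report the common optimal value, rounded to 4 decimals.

The standard primal-dual pair for 'max c^T x s.t. A x <= b, x >= 0' is:
  Dual:  min b^T y  s.t.  A^T y >= c,  y >= 0.

So the dual LP is:
  minimize  8y1 + 11y2 + 28y3 + 23y4
  subject to:
    y1 + 3y3 + 2y4 >= 6
    y2 + 2y3 + 4y4 >= 6
    y1, y2, y3, y4 >= 0

Solving the primal: x* = (8, 1.75).
  primal value c^T x* = 58.5.
Solving the dual: y* = (3, 0, 0, 1.5).
  dual value b^T y* = 58.5.
Strong duality: c^T x* = b^T y*. Confirmed.

58.5


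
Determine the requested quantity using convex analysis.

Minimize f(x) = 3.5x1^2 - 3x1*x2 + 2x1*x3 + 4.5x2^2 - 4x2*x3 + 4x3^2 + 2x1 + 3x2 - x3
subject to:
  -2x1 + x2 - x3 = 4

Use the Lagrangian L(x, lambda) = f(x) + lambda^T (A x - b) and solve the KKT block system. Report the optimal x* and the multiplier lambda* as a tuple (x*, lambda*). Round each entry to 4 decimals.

Form the Lagrangian:
  L(x, lambda) = (1/2) x^T Q x + c^T x + lambda^T (A x - b)
Stationarity (grad_x L = 0): Q x + c + A^T lambda = 0.
Primal feasibility: A x = b.

This gives the KKT block system:
  [ Q   A^T ] [ x     ]   [-c ]
  [ A    0  ] [ lambda ] = [ b ]

Solving the linear system:
  x*      = (-2.0909, -0.5354, -0.3535)
  lambda* = (-5.8687)
  f(x*)   = 9.0202

x* = (-2.0909, -0.5354, -0.3535), lambda* = (-5.8687)


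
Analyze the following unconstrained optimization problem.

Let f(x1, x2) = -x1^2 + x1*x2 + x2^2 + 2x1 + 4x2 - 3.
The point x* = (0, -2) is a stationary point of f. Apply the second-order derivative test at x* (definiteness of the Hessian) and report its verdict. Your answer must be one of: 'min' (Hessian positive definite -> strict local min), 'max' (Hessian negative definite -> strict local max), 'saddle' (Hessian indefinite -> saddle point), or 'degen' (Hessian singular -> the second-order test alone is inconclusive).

Compute the Hessian H = grad^2 f:
  H = [[-2, 1], [1, 2]]
Verify stationarity: grad f(x*) = H x* + g = (0, 0).
Eigenvalues of H: -2.2361, 2.2361.
Eigenvalues have mixed signs, so H is indefinite -> x* is a saddle point.

saddle
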